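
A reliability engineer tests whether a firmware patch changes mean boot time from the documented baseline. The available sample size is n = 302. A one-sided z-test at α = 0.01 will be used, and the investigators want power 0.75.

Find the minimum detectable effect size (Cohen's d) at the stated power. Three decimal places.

Need Φ(δ − 2.326) = 0.75, so δ = 2.326 + 0.674 = 3.001.
δ = d·√n ⇒ d = δ/√n = 3.001/√302 = 0.1727.

d ≈ 0.173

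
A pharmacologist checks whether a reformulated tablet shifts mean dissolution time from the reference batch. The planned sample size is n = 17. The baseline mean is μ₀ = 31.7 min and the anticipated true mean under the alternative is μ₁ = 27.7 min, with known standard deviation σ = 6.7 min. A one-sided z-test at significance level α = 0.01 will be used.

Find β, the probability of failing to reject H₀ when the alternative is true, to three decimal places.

β ≈ 0.446

Standardized effect: d = |μ₁ − μ₀| / σ = |27.7 − 31.7| / 6.7 = 0.5970
Noncentrality parameter: δ = d·√n = 0.5970 × √17 = 2.4616
Critical value for a one-sided test at α = 0.01: z_α = 2.326.
Power = Φ(δ − 2.326) = Φ(0.135) = 0.5538.
Type II error: β = 1 − power = 1 − 0.5538 = 0.4462.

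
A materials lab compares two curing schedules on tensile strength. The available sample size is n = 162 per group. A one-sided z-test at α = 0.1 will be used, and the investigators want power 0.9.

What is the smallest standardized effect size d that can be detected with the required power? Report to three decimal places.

Need Φ(δ − 1.282) = 0.9, so δ = 1.282 + 1.282 = 2.563.
δ = d·√(n/2) ⇒ d = δ/√(n/2) = 2.563/√(162/2) = 0.2848.

d ≈ 0.285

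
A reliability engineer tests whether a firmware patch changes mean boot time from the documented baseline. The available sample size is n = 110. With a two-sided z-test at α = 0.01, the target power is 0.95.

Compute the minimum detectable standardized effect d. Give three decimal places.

Need Φ(δ − 2.576) = 0.95, so δ = 2.576 + 1.645 = 4.221.
(Lower-tail contribution to power is negligible for δ > 0.)
δ = d·√n ⇒ d = δ/√n = 4.221/√110 = 0.4024.

d ≈ 0.402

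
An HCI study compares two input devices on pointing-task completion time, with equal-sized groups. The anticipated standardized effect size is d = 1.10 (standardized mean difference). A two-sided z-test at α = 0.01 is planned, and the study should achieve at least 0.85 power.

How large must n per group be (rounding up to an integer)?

For power 0.85 need Φ(δ − z_{0.005}) = 0.85, so δ = z_{0.005} + z_{0.15} = 2.576 + 1.036 = 3.612.
(For δ > 0 the lower-tail rejection region contributes negligibly to power, so the one-term inversion is standard.)
δ = d·√(n/2) ⇒ n = 2(δ/d)² = 2 × (3.612 / 1.10)² = 21.57.
Round up to the next whole unit.

n = 22 per group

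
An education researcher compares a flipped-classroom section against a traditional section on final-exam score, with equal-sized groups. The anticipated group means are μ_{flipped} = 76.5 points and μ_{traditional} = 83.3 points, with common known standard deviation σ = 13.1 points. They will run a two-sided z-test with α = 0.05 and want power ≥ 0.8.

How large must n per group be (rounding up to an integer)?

n = 59 per group

Standardized effect: d = |μ_{flipped} − μ_{traditional}| / σ = |76.5 − 83.3| / 13.1 = 0.5191
For power 0.8 need Φ(δ − z_{0.025}) = 0.8, so δ = z_{0.025} + z_{0.20} = 1.960 + 0.842 = 2.802.
(For δ > 0 the lower-tail rejection region contributes negligibly to power, so the one-term inversion is standard.)
δ = d·√(n/2) ⇒ n = 2(δ/d)² = 2 × (2.802 / 0.5191)² = 58.26.
Rounding up, n = 59 per group.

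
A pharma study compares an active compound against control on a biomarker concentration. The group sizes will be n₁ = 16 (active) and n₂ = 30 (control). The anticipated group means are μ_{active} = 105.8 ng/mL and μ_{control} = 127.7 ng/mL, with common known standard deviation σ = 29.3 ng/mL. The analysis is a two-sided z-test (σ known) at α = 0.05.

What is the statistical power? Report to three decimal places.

Standardized effect: d = |μ_{active} − μ_{control}| / σ = |105.8 − 127.7| / 29.3 = 0.7474
Noncentrality parameter: δ = d / √(1/n₁ + 1/n₂) = 0.7474 / √(1/16 + 1/30) = 2.4144
Critical value for a two-sided test at α = 0.05: z_{α/2} = 1.960.
Power = Φ(δ − 1.960) + Φ(−δ − 1.960) = Φ(0.454) + Φ(-4.374) = 0.6753 + 0.0000 = 0.6753.

Power ≈ 0.675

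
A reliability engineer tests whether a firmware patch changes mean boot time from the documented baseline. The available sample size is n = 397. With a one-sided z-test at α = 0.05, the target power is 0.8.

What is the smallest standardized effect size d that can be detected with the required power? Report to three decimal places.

d ≈ 0.125

Need Φ(δ − 1.645) = 0.8, so δ = 1.645 + 0.842 = 2.486.
δ = d·√n ⇒ d = δ/√n = 2.486/√397 = 0.1248.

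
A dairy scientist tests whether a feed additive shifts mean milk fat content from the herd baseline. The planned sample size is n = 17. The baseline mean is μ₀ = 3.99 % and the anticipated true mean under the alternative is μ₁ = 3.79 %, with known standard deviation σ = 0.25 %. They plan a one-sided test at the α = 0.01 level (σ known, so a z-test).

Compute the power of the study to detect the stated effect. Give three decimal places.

Standardized effect: d = |μ₁ − μ₀| / σ = |3.79 − 3.99| / 0.25 = 0.8000
Noncentrality parameter: δ = d·√n = 0.8000 × √17 = 3.2985
One-sided α = 0.01 → critical value z_{0.01} = 2.326.
Power = P(Z > 2.326 − δ) = Φ(0.972) = 0.8345.

Power ≈ 0.835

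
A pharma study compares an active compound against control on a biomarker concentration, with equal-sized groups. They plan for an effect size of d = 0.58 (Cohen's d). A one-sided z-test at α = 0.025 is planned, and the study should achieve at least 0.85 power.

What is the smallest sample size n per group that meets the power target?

For power 0.85 need Φ(δ − z_{0.025}) = 0.85, so δ = z_{0.025} + z_{0.15} = 1.960 + 1.036 = 2.996.
δ = d·√(n/2) ⇒ n = 2(δ/d)² = 2 × (2.996 / 0.58)² = 53.38.
Rounding up, n = 54 per group.

n = 54 per group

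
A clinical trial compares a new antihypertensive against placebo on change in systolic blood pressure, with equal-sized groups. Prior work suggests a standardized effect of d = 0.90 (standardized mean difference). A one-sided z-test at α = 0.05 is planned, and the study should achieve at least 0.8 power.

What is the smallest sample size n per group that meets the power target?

n = 16 per group

Set Φ(δ − 1.645) = 0.8; then δ − 1.645 = Φ⁻¹(0.8) = 0.842, giving δ = 2.486.
δ = d·√(n/2) ⇒ n = 2(δ/d)² = 2 × (2.486 / 0.90)² = 15.27.
Round up to the next whole unit.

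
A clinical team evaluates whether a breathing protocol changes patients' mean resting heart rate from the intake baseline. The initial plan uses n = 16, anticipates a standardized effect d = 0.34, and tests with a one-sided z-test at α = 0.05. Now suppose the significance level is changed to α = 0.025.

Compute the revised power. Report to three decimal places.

Power ≈ 0.274

δ = d·√n = 0.34 × √16 = 1.3600 (unchanged). New critical value: z_{0.025} = 1.960.
Revised power = Φ(δ − 1.960) = Φ(-0.600) = 0.2743.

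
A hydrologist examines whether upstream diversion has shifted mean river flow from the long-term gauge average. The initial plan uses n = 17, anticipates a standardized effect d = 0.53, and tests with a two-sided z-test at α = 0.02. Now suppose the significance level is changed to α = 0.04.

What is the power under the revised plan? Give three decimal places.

Power ≈ 0.552

δ = d·√n = 0.53 × √17 = 2.1852 (unchanged). New critical value: z_{0.02} = 2.054.
Revised power = Φ(δ − 2.054) + Φ(−δ − 2.054) = Φ(0.131) + Φ(-4.239) = 0.5523 + 0.0000 = 0.5523.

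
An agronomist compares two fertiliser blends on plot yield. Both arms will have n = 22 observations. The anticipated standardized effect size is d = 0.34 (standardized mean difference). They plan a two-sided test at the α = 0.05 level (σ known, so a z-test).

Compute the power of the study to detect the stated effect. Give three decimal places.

Noncentrality parameter: δ = d·√(n/2) = 0.34 × √(22/2) = 1.1277
Two-sided α = 0.05 → critical value z_{0.025} = 1.960.
Power = Φ(δ − 1.960) + Φ(−δ − 1.960) = Φ(-0.832) + Φ(-3.088) = 0.2026 + 0.0010 = 0.2036.

Power ≈ 0.204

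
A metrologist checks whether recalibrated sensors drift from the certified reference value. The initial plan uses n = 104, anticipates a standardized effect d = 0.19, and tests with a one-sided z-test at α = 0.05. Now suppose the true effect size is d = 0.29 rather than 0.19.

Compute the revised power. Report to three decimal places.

Power ≈ 0.905

With d = 0.29: δ = d·√n = 0.29 × √104 = 2.9574. Critical value z_{0.05} = 1.645.
Revised power = P(Z > 1.645 − δ) = Φ(1.313) = 0.9053.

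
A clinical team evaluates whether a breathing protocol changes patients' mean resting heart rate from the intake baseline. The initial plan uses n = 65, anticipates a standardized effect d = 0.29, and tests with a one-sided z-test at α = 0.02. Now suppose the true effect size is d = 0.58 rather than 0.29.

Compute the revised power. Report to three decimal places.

Power ≈ 0.996

With d = 0.58: δ = d·√n = 0.58 × √65 = 4.6761. Critical value z_{0.02} = 2.054.
Revised power = Φ(δ − 2.054) = Φ(2.622) = 0.9956.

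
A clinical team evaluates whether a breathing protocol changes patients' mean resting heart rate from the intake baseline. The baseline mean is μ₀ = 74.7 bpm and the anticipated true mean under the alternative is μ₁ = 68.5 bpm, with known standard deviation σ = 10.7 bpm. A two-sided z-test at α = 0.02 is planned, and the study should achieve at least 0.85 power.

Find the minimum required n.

Standardized effect: d = |μ₁ − μ₀| / σ = |68.5 − 74.7| / 10.7 = 0.5794
Set Φ(δ − 2.326) = 0.85; then δ − 2.326 = Φ⁻¹(0.85) = 1.036, giving δ = 3.363.
(For δ > 0 the lower-tail rejection region contributes negligibly to power, so the one-term inversion is standard.)
δ = d·√n ⇒ n = (δ/d)² = (3.363 / 0.5794)² = 33.68.
Rounding up, n = 34.

n = 34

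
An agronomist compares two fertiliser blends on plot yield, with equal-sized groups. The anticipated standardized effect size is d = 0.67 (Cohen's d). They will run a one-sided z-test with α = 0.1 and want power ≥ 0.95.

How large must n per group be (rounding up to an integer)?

n = 39 per group

For power 0.95 need Φ(δ − z_{0.1}) = 0.95, so δ = z_{0.1} + z_{0.05} = 1.282 + 1.645 = 2.926.
δ = d·√(n/2) ⇒ n = 2(δ/d)² = 2 × (2.926 / 0.67)² = 38.15.
Rounding up, n = 39 per group.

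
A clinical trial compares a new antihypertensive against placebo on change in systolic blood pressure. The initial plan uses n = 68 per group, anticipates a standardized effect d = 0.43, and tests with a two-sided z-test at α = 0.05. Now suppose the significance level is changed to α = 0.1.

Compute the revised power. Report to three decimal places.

δ = d·√(n/2) = 0.43 × √(68/2) = 2.5073 (unchanged). New critical value: z_{0.05} = 1.645.
Revised power = Φ(δ − 1.645) + Φ(−δ − 1.645) = Φ(0.862) + Φ(-4.152) = 0.8058 + 0.0000 = 0.8058.

Power ≈ 0.806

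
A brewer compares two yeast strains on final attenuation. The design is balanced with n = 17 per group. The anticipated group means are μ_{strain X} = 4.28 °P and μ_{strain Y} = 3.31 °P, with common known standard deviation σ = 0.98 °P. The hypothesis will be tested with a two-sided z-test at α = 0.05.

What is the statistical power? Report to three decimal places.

Power ≈ 0.823

Standardized effect: d = |μ_{strain X} − μ_{strain Y}| / σ = |4.28 − 3.31| / 0.98 = 0.9898
Noncentrality parameter: δ = d·√(n/2) = 0.9898 × √(17/2) = 2.8857
Two-sided α = 0.05 → critical value z_{0.025} = 1.960.
Power = Φ(δ − 1.960) + Φ(−δ − 1.960) = Φ(0.926) + Φ(-4.846) = 0.8227 + 0.0000 = 0.8227.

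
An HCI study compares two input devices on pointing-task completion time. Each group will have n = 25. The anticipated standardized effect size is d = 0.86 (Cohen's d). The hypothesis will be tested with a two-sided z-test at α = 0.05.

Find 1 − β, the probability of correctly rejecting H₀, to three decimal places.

Power ≈ 0.860

Noncentrality parameter: δ = d·√(n/2) = 0.86 × √(25/2) = 3.0406
Critical value for a two-sided test at α = 0.05: z_{α/2} = 1.960.
Power = Φ(δ − 1.960) + Φ(−δ − 1.960) = Φ(1.081) + Φ(-5.001) = 0.8601 + 0.0000 = 0.8601.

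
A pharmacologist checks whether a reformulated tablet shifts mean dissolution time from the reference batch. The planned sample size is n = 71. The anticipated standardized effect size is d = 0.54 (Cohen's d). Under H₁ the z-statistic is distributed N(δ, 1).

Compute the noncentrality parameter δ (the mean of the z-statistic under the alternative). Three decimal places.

δ ≈ 4.550

δ = d·√n = 0.54 × √71 = 4.5501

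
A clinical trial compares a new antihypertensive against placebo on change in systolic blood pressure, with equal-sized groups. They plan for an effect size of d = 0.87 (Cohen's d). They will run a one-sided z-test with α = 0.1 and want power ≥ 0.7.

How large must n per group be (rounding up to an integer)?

n = 9 per group

For power 0.7 need Φ(δ − z_{0.1}) = 0.7, so δ = z_{0.1} + z_{0.30} = 1.282 + 0.524 = 1.806.
δ = d·√(n/2) ⇒ n = 2(δ/d)² = 2 × (1.806 / 0.87)² = 8.62.
Round up to the next whole unit.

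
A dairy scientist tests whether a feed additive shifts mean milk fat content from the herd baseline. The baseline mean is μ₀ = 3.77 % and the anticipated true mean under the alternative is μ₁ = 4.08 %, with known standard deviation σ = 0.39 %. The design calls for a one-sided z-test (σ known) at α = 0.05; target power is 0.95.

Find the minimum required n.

Standardized effect: d = |μ₁ − μ₀| / σ = |4.08 − 3.77| / 0.39 = 0.7949
Set Φ(δ − 1.645) = 0.95; then δ − 1.645 = Φ⁻¹(0.95) = 1.645, giving δ = 3.290.
δ = d·√n ⇒ n = (δ/d)² = (3.290 / 0.7949)² = 17.13.
Rounding up, n = 18.

n = 18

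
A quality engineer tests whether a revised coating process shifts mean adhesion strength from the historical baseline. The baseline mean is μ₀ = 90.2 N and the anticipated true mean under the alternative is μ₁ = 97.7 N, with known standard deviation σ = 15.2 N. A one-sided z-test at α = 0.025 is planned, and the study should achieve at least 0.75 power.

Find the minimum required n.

Standardized effect: d = |μ₁ − μ₀| / σ = |97.7 − 90.2| / 15.2 = 0.4934
Set Φ(δ − 1.960) = 0.75; then δ − 1.960 = Φ⁻¹(0.75) = 0.674, giving δ = 2.634.
δ = d·√n ⇒ n = (δ/d)² = (2.634 / 0.4934)² = 28.51.
Rounding up, n = 29.

n = 29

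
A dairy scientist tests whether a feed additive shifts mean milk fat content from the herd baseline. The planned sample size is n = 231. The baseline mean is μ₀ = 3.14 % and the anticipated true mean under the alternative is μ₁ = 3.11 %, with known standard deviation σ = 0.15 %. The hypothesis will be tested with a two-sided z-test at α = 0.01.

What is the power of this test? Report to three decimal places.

Standardized effect: d = |μ₁ − μ₀| / σ = |3.11 − 3.14| / 0.15 = 0.2000
Noncentrality parameter: δ = d·√n = 0.2000 × √231 = 3.0397
Two-sided α = 0.01 → critical value z_{0.005} = 2.576.
Power = Φ(δ − 2.576) + Φ(−δ − 2.576) = Φ(0.464) + Φ(-5.616) = 0.6786 + 0.0000 = 0.6786.

Power ≈ 0.679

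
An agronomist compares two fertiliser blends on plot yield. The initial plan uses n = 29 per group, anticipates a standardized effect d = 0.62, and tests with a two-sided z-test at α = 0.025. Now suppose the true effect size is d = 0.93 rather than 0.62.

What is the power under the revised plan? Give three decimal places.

Power ≈ 0.903

With d = 0.93: δ = d·√(n/2) = 0.93 × √(29/2) = 3.5413. Critical value z_{0.0125} = 2.241.
Revised power = Φ(δ − 2.241) + Φ(−δ − 2.241) = Φ(1.300) + Φ(-5.783) = 0.9032 + 0.0000 = 0.9032.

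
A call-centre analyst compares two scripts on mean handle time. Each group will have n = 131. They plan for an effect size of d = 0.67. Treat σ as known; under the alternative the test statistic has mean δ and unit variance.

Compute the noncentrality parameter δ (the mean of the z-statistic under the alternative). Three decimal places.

δ ≈ 5.422

δ = d·√(n/2) = 0.67 × √(131/2) = 5.4224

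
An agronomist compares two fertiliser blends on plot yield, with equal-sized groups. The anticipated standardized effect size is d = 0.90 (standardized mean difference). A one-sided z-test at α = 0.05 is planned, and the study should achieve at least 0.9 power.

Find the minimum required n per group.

Set Φ(δ − 1.645) = 0.9; then δ − 1.645 = Φ⁻¹(0.9) = 1.282, giving δ = 2.926.
δ = d·√(n/2) ⇒ n = 2(δ/d)² = 2 × (2.926 / 0.90)² = 21.15.
Rounding up, n = 22 per group.

n = 22 per group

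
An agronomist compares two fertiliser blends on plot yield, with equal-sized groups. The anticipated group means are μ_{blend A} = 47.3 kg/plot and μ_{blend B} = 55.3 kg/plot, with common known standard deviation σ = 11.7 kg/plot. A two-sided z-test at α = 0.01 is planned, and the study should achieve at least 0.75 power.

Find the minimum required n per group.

n = 46 per group

Standardized effect: d = |μ_{blend A} − μ_{blend B}| / σ = |47.3 − 55.3| / 11.7 = 0.6838
Set Φ(δ − 2.576) = 0.75; then δ − 2.576 = Φ⁻¹(0.75) = 0.674, giving δ = 3.250.
(The Φ(−δ − z_{α/2}) term is vanishingly small for δ > 0 and is dropped in the standard sample-size formula.)
δ = d·√(n/2) ⇒ n = 2(δ/d)² = 2 × (3.250 / 0.6838)² = 45.19.
Rounding up, n = 46 per group.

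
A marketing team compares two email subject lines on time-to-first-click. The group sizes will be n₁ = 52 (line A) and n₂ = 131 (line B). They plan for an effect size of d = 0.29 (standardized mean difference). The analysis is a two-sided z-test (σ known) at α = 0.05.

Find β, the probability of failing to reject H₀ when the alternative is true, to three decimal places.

Noncentrality parameter: δ = d / √(1/n₁ + 1/n₂) = 0.29 / √(1/52 + 1/131) = 1.7693
Two-sided α = 0.05 → critical value z_{0.025} = 1.960.
Power = Φ(δ − 1.960) + Φ(−δ − 1.960) = Φ(-0.191) + Φ(-3.729) = 0.4244 + 0.0001 = 0.4245.
Type II error: β = 1 − power = 1 − 0.4245 = 0.5755.

β ≈ 0.575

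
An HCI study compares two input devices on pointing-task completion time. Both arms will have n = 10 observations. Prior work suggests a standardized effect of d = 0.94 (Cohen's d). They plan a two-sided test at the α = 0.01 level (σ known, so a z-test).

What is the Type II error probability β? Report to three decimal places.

Noncentrality parameter: δ = d·√(n/2) = 0.94 × √(10/2) = 2.1019
Critical value for a two-sided test at α = 0.01: z_{α/2} = 2.576.
Power = Φ(δ − 2.576) + Φ(−δ − 2.576) = Φ(-0.474) + Φ(-4.678) = 0.3178 + 0.0000 = 0.3178.
Type II error: β = 1 − power = 1 − 0.3178 = 0.6822.

β ≈ 0.682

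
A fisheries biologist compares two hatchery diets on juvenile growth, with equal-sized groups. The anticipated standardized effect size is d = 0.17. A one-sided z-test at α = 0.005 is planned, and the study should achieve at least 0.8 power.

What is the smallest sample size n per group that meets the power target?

For power 0.8 need Φ(δ − z_{0.005}) = 0.8, so δ = z_{0.005} + z_{0.20} = 2.576 + 0.842 = 3.417.
δ = d·√(n/2) ⇒ n = 2(δ/d)² = 2 × (3.417 / 0.17)² = 808.23.
Rounding up, n = 809 per group.

n = 809 per group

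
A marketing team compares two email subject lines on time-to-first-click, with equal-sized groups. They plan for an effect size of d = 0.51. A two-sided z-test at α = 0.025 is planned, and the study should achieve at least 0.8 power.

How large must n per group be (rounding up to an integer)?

Set Φ(δ − 2.241) = 0.8; then δ − 2.241 = Φ⁻¹(0.8) = 0.842, giving δ = 3.083.
(For δ > 0 the lower-tail rejection region contributes negligibly to power, so the one-term inversion is standard.)
δ = d·√(n/2) ⇒ n = 2(δ/d)² = 2 × (3.083 / 0.51)² = 73.09.
Round up to the next whole unit.

n = 74 per group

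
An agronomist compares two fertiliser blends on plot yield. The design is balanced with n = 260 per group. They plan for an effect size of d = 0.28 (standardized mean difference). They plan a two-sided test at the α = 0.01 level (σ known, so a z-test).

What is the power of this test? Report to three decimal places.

Power ≈ 0.731

Noncentrality parameter: δ = d·√(n/2) = 0.28 × √(260/2) = 3.1925
Two-sided α = 0.01 → critical value z_{0.005} = 2.576.
Power = Φ(δ − 2.576) + Φ(−δ − 2.576) = Φ(0.617) + Φ(-5.768) = 0.7313 + 0.0000 = 0.7313.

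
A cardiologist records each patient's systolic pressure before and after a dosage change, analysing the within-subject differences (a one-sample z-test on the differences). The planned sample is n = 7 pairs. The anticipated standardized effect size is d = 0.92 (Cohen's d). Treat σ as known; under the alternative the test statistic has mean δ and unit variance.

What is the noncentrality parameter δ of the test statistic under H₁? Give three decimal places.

The noncentrality parameter scales effect size by the design's sample-size factor: δ = d·√n = 0.92 × √7 = 2.4341

δ ≈ 2.434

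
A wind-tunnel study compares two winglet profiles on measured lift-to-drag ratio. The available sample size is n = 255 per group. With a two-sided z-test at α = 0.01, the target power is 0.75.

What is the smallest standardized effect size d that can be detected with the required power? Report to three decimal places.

d ≈ 0.288

Required noncentrality: δ = z_{0.005} + z_{0.25} = 2.576 + 0.674 = 3.250.
(The second rejection-region term Φ(−δ − z_{α/2}) is negligible and dropped.)
δ = d·√(n/2) ⇒ d = δ/√(n/2) = 3.250/√(255/2) = 0.2879.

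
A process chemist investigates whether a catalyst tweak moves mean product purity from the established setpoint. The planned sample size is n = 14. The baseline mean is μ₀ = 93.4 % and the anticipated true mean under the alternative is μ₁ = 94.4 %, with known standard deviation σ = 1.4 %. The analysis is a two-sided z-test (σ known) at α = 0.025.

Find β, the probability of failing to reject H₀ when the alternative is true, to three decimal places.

β ≈ 0.333

Standardized effect: d = |μ₁ − μ₀| / σ = |94.4 − 93.4| / 1.4 = 0.7143
Noncentrality parameter: δ = d·√n = 0.7143 × √14 = 2.6726
Critical value for a two-sided test at α = 0.025: z_{α/2} = 2.241.
Power = Φ(δ − 2.241) + Φ(−δ − 2.241) = Φ(0.431) + Φ(-4.914) = 0.6668 + 0.0000 = 0.6668.
Type II error: β = 1 − power = 1 − 0.6668 = 0.3332.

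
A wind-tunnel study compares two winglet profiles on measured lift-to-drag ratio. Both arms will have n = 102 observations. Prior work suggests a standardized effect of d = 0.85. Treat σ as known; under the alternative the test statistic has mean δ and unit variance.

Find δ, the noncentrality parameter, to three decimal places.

δ ≈ 6.070

The noncentrality parameter scales effect size by the design's sample-size factor: δ = d·√(n/2) = 0.85 × √(102/2) = 6.0702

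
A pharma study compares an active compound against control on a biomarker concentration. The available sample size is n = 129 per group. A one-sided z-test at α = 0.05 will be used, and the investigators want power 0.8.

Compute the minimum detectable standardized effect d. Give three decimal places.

Required noncentrality: δ = z_{0.05} + z_{0.20} = 1.645 + 0.842 = 2.486.
δ = d·√(n/2) ⇒ d = δ/√(n/2) = 2.486/√(129/2) = 0.3096.

d ≈ 0.310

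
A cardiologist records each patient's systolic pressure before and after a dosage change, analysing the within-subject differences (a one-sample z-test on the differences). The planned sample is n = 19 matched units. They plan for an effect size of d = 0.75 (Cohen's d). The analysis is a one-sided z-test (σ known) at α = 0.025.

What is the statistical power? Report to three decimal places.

Power ≈ 0.905

Noncentrality parameter: δ = d·√n = 0.75 × √19 = 3.2692
One-sided α = 0.025 → critical value z_{0.025} = 1.960.
Power = P(Z > 1.960 − δ) = Φ(1.309) = 0.9048.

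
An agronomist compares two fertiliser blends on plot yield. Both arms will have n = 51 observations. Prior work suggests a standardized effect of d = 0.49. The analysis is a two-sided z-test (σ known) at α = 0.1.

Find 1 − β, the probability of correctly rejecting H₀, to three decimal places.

Noncentrality parameter: δ = d·√(n/2) = 0.49 × √(51/2) = 2.4744
Two-sided α = 0.1 → critical value z_{0.05} = 1.645.
Power = Φ(δ − 1.645) + Φ(−δ − 1.645) = Φ(0.830) + Φ(-4.119) = 0.7966 + 0.0000 = 0.7966.

Power ≈ 0.797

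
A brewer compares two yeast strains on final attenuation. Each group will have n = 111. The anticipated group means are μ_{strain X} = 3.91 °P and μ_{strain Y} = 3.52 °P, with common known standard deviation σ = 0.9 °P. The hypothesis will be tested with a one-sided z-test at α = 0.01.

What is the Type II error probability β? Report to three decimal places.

Standardized effect: d = |μ_{strain X} − μ_{strain Y}| / σ = |3.91 − 3.52| / 0.9 = 0.4333
Noncentrality parameter: λ = d·√(n/2) = 0.4333 × √(111/2) = 3.2283
One-sided α = 0.01 → critical value z_{0.01} = 2.326.
Power = P(Z > 2.326 − λ) = Φ(0.902) = 0.8164.
Type II error: β = 1 − power = 1 − 0.8164 = 0.1836.

β ≈ 0.184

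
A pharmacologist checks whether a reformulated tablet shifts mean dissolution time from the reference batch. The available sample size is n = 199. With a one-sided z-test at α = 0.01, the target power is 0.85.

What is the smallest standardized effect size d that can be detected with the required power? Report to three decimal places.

Required noncentrality: δ = z_{0.01} + z_{0.15} = 2.326 + 1.036 = 3.363.
δ = d·√n ⇒ d = δ/√n = 3.363/√199 = 0.2384.

d ≈ 0.238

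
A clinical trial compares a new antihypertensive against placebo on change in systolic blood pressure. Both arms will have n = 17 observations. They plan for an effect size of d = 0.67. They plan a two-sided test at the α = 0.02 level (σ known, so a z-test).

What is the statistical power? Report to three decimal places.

Power ≈ 0.355

Noncentrality parameter: δ = d·√(n/2) = 0.67 × √(17/2) = 1.9534
Critical value for a two-sided test at α = 0.02: z_{α/2} = 2.326.
Power = Φ(δ − 2.326) + Φ(−δ − 2.326) = Φ(-0.373) + Φ(-4.280) = 0.3546 + 0.0000 = 0.3546.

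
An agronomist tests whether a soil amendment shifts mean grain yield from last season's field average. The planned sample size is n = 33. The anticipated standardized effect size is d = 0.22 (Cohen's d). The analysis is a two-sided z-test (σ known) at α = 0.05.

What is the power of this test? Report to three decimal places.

Noncentrality parameter: δ = d·√n = 0.22 × √33 = 1.2638
Critical value for a two-sided test at α = 0.05: z_{α/2} = 1.960.
Power = Φ(δ − 1.960) + Φ(−δ − 1.960) = Φ(-0.696) + Φ(-3.224) = 0.2432 + 0.0006 = 0.2438.

Power ≈ 0.244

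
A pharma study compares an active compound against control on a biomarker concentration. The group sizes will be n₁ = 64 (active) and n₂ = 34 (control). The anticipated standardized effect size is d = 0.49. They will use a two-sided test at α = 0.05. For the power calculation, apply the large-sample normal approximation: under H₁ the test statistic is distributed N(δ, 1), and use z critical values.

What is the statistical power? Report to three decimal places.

Power ≈ 0.636

Noncentrality parameter: δ = d / √(1/n₁ + 1/n₂) = 0.49 / √(1/64 + 1/34) = 2.3089
Critical value for a two-sided test at α = 0.05: z_{α/2} = 1.960.
Power = Φ(δ − 1.960) + Φ(−δ − 1.960) = Φ(0.349) + Φ(-4.269) = 0.6364 + 0.0000 = 0.6365.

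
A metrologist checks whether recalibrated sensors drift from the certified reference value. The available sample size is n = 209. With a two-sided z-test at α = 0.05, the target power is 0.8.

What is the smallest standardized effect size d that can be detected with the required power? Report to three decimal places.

Need Φ(δ − 1.960) = 0.8, so δ = 1.960 + 0.842 = 2.802.
(Lower-tail contribution to power is negligible for δ > 0.)
δ = d·√n ⇒ d = δ/√n = 2.802/√209 = 0.1938.

d ≈ 0.194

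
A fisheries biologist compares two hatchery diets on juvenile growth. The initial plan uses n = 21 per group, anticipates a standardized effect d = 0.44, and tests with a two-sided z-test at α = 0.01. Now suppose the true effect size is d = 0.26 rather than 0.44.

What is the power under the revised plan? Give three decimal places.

Power ≈ 0.042

With d = 0.26: δ = d·√(n/2) = 0.26 × √(21/2) = 0.8425. Critical value z_{0.005} = 2.576.
Revised power = Φ(δ − 2.576) + Φ(−δ − 2.576) = Φ(-1.733) + Φ(-3.418) = 0.0415 + 0.0003 = 0.0418.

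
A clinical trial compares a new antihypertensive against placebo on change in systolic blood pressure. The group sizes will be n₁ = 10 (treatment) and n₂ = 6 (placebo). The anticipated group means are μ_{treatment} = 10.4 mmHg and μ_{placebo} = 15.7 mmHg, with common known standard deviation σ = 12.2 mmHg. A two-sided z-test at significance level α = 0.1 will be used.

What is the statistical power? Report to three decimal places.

Standardized effect: d = |μ_{treatment} − μ_{placebo}| / σ = |10.4 − 15.7| / 12.2 = 0.4344
Noncentrality parameter: δ = d / √(1/n₁ + 1/n₂) = 0.4344 / √(1/10 + 1/6) = 0.8413
Critical value for a two-sided test at α = 0.1: z_{α/2} = 1.645.
Power = Φ(δ − 1.645) + Φ(−δ − 1.645) = Φ(-0.804) + Φ(-2.486) = 0.2108 + 0.0065 = 0.2173.

Power ≈ 0.217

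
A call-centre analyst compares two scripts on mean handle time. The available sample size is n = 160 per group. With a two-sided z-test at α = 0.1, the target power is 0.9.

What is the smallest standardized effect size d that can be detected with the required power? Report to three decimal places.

d ≈ 0.327

Need Φ(δ − 1.645) = 0.9, so δ = 1.645 + 1.282 = 2.926.
(Lower-tail contribution to power is negligible for δ > 0.)
δ = d·√(n/2) ⇒ d = δ/√(n/2) = 2.926/√(160/2) = 0.3272.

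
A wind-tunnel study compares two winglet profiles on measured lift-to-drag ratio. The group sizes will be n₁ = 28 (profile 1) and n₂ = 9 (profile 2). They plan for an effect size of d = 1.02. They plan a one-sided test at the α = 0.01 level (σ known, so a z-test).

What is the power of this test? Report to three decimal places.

Noncentrality parameter: δ = d / √(1/n₁ + 1/n₂) = 1.02 / √(1/28 + 1/9) = 2.6619
Critical value for a one-sided test at α = 0.01: z_α = 2.326.
Power = Φ(δ − 2.326) = Φ(0.336) = 0.6314.

Power ≈ 0.631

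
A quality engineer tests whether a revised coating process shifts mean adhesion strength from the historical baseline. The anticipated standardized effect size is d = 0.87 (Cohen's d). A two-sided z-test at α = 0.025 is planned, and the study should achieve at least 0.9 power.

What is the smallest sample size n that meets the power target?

Set Φ(δ − 2.241) = 0.9; then δ − 2.241 = Φ⁻¹(0.9) = 1.282, giving δ = 3.523.
(For δ > 0 the lower-tail rejection region contributes negligibly to power, so the one-term inversion is standard.)
δ = d·√n ⇒ n = (δ/d)² = (3.523 / 0.87)² = 16.40.
Rounding up, n = 17.

n = 17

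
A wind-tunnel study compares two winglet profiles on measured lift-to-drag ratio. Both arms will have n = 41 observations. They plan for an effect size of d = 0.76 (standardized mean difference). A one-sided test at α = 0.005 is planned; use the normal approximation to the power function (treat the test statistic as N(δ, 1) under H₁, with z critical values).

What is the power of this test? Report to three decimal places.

Power ≈ 0.807

Noncentrality parameter: δ = d·√(n/2) = 0.76 × √(41/2) = 3.4410
Critical value for a one-sided test at α = 0.005: z_α = 2.576.
Power = P(Z > 2.576 − δ) = Φ(0.865) = 0.8065.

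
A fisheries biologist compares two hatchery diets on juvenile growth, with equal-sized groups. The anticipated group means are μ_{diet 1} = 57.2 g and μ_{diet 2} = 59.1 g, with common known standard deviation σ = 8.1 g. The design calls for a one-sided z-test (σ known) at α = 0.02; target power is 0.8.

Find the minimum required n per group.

n = 305 per group

Standardized effect: d = |μ_{diet 1} − μ_{diet 2}| / σ = |57.2 − 59.1| / 8.1 = 0.2346
For power 0.8 need Φ(δ − z_{0.02}) = 0.8, so δ = z_{0.02} + z_{0.20} = 2.054 + 0.842 = 2.895.
δ = d·√(n/2) ⇒ n = 2(δ/d)² = 2 × (2.895 / 0.2346)² = 304.72.
Round up to the next whole unit.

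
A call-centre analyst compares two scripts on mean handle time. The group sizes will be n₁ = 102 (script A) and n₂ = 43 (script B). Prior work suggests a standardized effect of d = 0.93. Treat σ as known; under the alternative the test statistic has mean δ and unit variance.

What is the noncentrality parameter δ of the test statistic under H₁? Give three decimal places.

δ ≈ 5.115

The noncentrality parameter scales effect size by the design's sample-size factor: δ = d / √(1/n₁ + 1/n₂) = 0.93 / √(1/102 + 1/43) = 5.1149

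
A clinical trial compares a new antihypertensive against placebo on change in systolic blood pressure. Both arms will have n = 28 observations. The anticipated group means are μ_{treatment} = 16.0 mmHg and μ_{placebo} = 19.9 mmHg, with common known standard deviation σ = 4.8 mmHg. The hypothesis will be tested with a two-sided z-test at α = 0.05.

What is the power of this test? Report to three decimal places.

Power ≈ 0.860

Standardized effect: d = |μ_{treatment} − μ_{placebo}| / σ = |16.0 − 19.9| / 4.8 = 0.8125
Noncentrality parameter: δ = d·√(n/2) = 0.8125 × √(28/2) = 3.0401
Two-sided α = 0.05 → critical value z_{0.025} = 1.960.
Power = Φ(δ − 1.960) + Φ(−δ − 1.960) = Φ(1.080) + Φ(-5.000) = 0.8600 + 0.0000 = 0.8600.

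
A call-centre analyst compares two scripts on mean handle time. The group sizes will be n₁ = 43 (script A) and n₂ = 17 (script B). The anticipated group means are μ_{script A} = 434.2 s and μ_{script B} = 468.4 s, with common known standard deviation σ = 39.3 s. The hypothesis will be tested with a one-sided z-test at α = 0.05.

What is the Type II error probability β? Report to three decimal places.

β ≈ 0.082

Standardized effect: d = |μ_{script A} − μ_{script B}| / σ = |434.2 − 468.4| / 39.3 = 0.8702
Noncentrality parameter: λ = d / √(1/n₁ + 1/n₂) = 0.8702 / √(1/43 + 1/17) = 3.0375
Critical value for a one-sided test at α = 0.05: z_α = 1.645.
Power = Φ(λ − 1.645) = Φ(1.393) = 0.9181.
Type II error: β = 1 − power = 1 − 0.9181 = 0.0819.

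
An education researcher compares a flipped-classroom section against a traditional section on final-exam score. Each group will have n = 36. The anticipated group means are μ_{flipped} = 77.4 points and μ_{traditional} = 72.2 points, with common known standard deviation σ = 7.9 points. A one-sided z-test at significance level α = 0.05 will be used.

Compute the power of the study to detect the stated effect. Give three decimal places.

Standardized effect: d = |μ_{flipped} − μ_{traditional}| / σ = |77.4 − 72.2| / 7.9 = 0.6582
Noncentrality parameter: δ = d·√(n/2) = 0.6582 × √(36/2) = 2.7926
One-sided α = 0.05 → critical value z_{0.05} = 1.645.
Power = P(Z > 1.645 − δ) = Φ(1.148) = 0.8745.

Power ≈ 0.874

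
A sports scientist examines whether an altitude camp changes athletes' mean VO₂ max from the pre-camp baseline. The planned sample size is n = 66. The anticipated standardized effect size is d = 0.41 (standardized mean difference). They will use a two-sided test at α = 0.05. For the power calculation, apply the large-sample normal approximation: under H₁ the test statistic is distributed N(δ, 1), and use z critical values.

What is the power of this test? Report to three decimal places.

Noncentrality parameter: δ = d·√n = 0.41 × √66 = 3.3309
Critical value for a two-sided test at α = 0.05: z_{α/2} = 1.960.
Power = Φ(δ − 1.960) + Φ(−δ − 1.960) = Φ(1.371) + Φ(-5.291) = 0.9148 + 0.0000 = 0.9148.

Power ≈ 0.915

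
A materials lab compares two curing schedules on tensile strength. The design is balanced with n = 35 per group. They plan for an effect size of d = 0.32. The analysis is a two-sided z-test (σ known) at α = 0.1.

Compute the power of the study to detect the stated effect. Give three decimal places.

Power ≈ 0.381

Noncentrality parameter: δ = d·√(n/2) = 0.32 × √(35/2) = 1.3387
Two-sided α = 0.1 → critical value z_{0.05} = 1.645.
Power = Φ(δ − 1.645) + Φ(−δ − 1.645) = Φ(-0.306) + Φ(-2.984) = 0.3797 + 0.0014 = 0.3812.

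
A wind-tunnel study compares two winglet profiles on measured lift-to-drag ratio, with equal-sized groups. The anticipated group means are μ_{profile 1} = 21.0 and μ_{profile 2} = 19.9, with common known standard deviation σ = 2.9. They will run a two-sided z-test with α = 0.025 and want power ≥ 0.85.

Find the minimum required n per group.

n = 150 per group

Standardized effect: d = |μ_{profile 1} − μ_{profile 2}| / σ = |21.0 − 19.9| / 2.9 = 0.3793
Set Φ(δ − 2.241) = 0.85; then δ − 2.241 = Φ⁻¹(0.85) = 1.036, giving δ = 3.278.
(Ignoring the negligible lower-tail rejection probability gives the usual closed-form inversion.)
δ = d·√(n/2) ⇒ n = 2(δ/d)² = 2 × (3.278 / 0.3793)² = 149.35.
Round up to the next whole unit.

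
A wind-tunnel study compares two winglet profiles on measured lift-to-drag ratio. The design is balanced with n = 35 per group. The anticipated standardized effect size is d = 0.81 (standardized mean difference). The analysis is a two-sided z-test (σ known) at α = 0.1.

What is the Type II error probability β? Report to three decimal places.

Noncentrality parameter: δ = d·√(n/2) = 0.81 × √(35/2) = 3.3885
Two-sided α = 0.1 → critical value z_{0.05} = 1.645.
Power = Φ(δ − 1.645) + Φ(−δ − 1.645) = Φ(1.744) + Φ(-5.033) = 0.9594 + 0.0000 = 0.9594.
Type II error: β = 1 − power = 1 − 0.9594 = 0.0406.

β ≈ 0.041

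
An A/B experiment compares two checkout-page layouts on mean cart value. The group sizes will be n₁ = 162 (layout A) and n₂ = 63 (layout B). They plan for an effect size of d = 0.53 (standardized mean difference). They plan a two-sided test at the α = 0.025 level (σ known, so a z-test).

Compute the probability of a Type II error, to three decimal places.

β ≈ 0.092

Noncentrality parameter: δ = d / √(1/n₁ + 1/n₂) = 0.53 / √(1/162 + 1/63) = 3.5695
Two-sided α = 0.025 → critical value z_{0.0125} = 2.241.
Power = Φ(δ − 2.241) + Φ(−δ − 2.241) = Φ(1.328) + Φ(-5.811) = 0.9079 + 0.0000 = 0.9079.
Type II error: β = 1 − power = 1 − 0.9079 = 0.0921.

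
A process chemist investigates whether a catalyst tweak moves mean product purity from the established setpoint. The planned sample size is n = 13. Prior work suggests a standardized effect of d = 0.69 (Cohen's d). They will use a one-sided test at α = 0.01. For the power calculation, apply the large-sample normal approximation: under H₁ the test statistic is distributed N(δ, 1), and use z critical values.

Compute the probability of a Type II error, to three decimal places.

β ≈ 0.436

Noncentrality parameter: δ = d·√n = 0.69 × √13 = 2.4878
Critical value for a one-sided test at α = 0.01: z_α = 2.326.
Power = Φ(δ − 2.326) = Φ(0.161) = 0.5641.
Type II error: β = 1 − power = 1 − 0.5641 = 0.4359.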